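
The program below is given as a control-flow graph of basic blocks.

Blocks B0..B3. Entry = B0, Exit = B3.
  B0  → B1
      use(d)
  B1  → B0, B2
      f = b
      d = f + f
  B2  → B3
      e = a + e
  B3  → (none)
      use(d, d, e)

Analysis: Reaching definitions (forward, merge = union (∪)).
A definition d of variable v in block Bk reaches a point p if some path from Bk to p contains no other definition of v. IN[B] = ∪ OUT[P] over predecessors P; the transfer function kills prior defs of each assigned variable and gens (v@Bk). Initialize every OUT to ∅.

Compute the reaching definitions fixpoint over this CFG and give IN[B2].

Per-block solution:
  B0: | IN={d@B1, f@B1} | OUT={d@B1, f@B1}
  B1: | IN={d@B1, f@B1} | OUT={d@B1, f@B1}
  B2: | IN={d@B1, f@B1} | OUT={d@B1, e@B2, f@B1}
  B3: | IN={d@B1, e@B2, f@B1} | OUT={d@B1, e@B2, f@B1}

Merge at B2: IN[B2] = OUT[B1] = {d@B1, f@B1}

Answer: {d@B1, f@B1}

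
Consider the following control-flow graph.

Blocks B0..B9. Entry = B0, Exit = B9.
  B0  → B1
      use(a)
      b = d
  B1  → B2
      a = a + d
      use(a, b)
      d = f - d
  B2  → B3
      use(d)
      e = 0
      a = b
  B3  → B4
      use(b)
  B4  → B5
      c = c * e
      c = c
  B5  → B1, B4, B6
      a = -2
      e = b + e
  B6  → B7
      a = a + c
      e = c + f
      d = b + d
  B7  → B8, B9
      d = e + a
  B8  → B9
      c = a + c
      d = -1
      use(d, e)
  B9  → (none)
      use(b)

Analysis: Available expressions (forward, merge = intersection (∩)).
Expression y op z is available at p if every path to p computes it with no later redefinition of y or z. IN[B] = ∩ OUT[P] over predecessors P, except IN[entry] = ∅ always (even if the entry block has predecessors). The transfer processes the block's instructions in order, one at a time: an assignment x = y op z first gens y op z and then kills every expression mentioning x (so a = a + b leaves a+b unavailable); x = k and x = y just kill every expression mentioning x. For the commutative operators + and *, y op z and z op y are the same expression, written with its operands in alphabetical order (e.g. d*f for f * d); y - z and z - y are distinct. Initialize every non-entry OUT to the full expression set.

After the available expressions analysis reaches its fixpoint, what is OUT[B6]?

Answer: {c+f}

Derivation:
Fixpoint table:
  B0:   IN={}   OUT={}
  B1:   IN={}   OUT={}
  B2:   IN={}   OUT={}
  B3:   IN={}   OUT={}
  B4:   IN={}   OUT={}
  B5:   IN={}   OUT={}
  B6:   IN={}   OUT={c+f}
  B7:   IN={c+f}   OUT={a+e, c+f}
  B8:   IN={a+e, c+f}   OUT={a+e}
  B9:   IN={a+e}   OUT={a+e}

Merge at B6: IN[B6] = OUT[B5] = {}
Applying B6's transfer function to that IN value gives OUT[B6] (row B6 above).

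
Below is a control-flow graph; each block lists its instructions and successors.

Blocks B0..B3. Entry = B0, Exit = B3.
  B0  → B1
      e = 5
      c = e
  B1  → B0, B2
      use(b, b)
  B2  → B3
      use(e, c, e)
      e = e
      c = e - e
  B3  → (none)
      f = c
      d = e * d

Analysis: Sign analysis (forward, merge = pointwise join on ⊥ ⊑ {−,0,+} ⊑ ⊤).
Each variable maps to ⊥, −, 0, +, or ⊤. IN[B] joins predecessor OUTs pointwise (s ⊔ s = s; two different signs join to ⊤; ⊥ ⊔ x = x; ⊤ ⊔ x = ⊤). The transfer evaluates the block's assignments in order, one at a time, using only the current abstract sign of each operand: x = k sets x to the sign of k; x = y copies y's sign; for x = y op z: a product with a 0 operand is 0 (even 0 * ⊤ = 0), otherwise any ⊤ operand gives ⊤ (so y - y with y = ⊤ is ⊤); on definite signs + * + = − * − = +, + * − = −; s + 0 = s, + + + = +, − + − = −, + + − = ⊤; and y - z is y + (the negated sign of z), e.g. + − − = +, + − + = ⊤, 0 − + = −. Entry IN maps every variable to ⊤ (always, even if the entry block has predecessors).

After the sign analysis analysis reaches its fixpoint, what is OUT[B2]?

Answer: {a: ⊤, b: ⊤, c: ⊤, d: ⊤, e: +, f: ⊤}

Working:
Per-block solution:
  B0:   IN=(all ⊤)   OUT={c:+, e:+; rest ⊤}
  B1:   IN={c:+, e:+; rest ⊤}   OUT={c:+, e:+; rest ⊤}
  B2:   IN={c:+, e:+; rest ⊤}   OUT={e:+; rest ⊤}
  B3:   IN={e:+; rest ⊤}   OUT={e:+; rest ⊤}

Merge at B2: IN[B2] = OUT[B1] = {a: ⊤, b: ⊤, c: +, d: ⊤, e: +, f: ⊤}
Applying B2's transfer function to that IN value gives OUT[B2] (row B2 above).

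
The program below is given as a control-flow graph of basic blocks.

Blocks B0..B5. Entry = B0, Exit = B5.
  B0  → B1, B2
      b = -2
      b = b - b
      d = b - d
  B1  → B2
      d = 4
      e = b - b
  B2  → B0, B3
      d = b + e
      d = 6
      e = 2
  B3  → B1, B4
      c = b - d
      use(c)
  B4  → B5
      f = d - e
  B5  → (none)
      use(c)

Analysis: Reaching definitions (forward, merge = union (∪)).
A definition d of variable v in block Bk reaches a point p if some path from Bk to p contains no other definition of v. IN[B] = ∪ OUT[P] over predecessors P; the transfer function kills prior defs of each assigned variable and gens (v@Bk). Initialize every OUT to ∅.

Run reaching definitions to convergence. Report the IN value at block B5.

Converged values:
  B0: | IN={b@B0, c@B3, d@B2, e@B2} | OUT={b@B0, c@B3, d@B0, e@B2}
  B1: | IN={b@B0, c@B3, d@B0, d@B2, e@B2} | OUT={b@B0, c@B3, d@B1, e@B1}
  B2: | IN={b@B0, c@B3, d@B0, d@B1, e@B1, e@B2} | OUT={b@B0, c@B3, d@B2, e@B2}
  B3: | IN={b@B0, c@B3, d@B2, e@B2} | OUT={b@B0, c@B3, d@B2, e@B2}
  B4: | IN={b@B0, c@B3, d@B2, e@B2} | OUT={b@B0, c@B3, d@B2, e@B2, f@B4}
  B5: | IN={b@B0, c@B3, d@B2, e@B2, f@B4} | OUT={b@B0, c@B3, d@B2, e@B2, f@B4}

Merge at B5: IN[B5] = OUT[B4] = {b@B0, c@B3, d@B2, e@B2, f@B4}

Answer: {b@B0, c@B3, d@B2, e@B2, f@B4}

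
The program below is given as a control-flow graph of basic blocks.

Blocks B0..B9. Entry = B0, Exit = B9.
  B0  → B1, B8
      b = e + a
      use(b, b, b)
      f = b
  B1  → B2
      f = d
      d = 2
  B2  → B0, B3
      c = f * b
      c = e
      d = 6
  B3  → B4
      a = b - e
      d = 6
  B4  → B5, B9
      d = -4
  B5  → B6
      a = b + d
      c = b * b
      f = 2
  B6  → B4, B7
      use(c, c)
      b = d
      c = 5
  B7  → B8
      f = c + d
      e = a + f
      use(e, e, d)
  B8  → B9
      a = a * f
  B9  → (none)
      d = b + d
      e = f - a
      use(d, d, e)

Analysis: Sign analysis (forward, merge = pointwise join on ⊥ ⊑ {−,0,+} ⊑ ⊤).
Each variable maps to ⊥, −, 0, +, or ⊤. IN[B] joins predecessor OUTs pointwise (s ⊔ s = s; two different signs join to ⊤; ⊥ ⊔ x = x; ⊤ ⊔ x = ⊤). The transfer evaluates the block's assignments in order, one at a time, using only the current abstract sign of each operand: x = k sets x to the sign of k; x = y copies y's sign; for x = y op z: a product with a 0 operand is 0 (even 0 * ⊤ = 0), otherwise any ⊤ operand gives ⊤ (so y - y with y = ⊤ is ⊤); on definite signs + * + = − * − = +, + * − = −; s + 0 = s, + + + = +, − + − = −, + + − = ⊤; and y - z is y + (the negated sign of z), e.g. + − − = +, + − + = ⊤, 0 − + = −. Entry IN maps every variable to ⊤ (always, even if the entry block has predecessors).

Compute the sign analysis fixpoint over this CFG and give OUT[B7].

Fixpoint table:
  B0:  IN=(all ⊤)  OUT=(all ⊤)
  B1:  IN=(all ⊤)  OUT={d:+; rest ⊤}
  B2:  IN={d:+; rest ⊤}  OUT={d:+; rest ⊤}
  B3:  IN={d:+; rest ⊤}  OUT={d:+; rest ⊤}
  B4:  IN=(all ⊤)  OUT={d:-; rest ⊤}
  B5:  IN={d:-; rest ⊤}  OUT={d:-, f:+; rest ⊤}
  B6:  IN={d:-, f:+; rest ⊤}  OUT={b:-, c:+, d:-, f:+; rest ⊤}
  B7:  IN={b:-, c:+, d:-, f:+; rest ⊤}  OUT={b:-, c:+, d:-; rest ⊤}
  B8:  IN=(all ⊤)  OUT=(all ⊤)
  B9:  IN=(all ⊤)  OUT=(all ⊤)

Merge at B7: IN[B7] = OUT[B6] = {a: ⊤, b: -, c: +, d: -, e: ⊤, f: +}
Applying B7's transfer function to that IN value gives OUT[B7] (row B7 above).

Answer: {a: ⊤, b: -, c: +, d: -, e: ⊤, f: ⊤}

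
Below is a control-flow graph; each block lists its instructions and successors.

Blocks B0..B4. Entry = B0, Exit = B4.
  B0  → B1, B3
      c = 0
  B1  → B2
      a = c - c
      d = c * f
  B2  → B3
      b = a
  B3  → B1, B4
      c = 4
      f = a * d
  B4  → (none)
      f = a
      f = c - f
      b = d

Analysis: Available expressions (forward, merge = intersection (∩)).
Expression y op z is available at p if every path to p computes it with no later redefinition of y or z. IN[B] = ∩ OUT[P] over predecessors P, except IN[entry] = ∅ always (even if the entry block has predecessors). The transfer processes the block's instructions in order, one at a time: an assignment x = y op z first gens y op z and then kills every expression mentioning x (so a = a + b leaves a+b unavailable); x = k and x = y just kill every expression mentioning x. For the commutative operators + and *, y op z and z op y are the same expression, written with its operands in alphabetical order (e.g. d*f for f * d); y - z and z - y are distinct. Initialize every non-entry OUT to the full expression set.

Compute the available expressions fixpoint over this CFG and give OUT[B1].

Converged values:
  B0:  IN={}  OUT={}
  B1:  IN={}  OUT={c*f, c-c}
  B2:  IN={c*f, c-c}  OUT={c*f, c-c}
  B3:  IN={}  OUT={a*d}
  B4:  IN={a*d}  OUT={a*d}

Merge at B1: IN[B1] = OUT[B0] ∩ OUT[B3] = {}
Applying B1's transfer function to that IN value gives OUT[B1] (row B1 above).

Answer: {c*f, c-c}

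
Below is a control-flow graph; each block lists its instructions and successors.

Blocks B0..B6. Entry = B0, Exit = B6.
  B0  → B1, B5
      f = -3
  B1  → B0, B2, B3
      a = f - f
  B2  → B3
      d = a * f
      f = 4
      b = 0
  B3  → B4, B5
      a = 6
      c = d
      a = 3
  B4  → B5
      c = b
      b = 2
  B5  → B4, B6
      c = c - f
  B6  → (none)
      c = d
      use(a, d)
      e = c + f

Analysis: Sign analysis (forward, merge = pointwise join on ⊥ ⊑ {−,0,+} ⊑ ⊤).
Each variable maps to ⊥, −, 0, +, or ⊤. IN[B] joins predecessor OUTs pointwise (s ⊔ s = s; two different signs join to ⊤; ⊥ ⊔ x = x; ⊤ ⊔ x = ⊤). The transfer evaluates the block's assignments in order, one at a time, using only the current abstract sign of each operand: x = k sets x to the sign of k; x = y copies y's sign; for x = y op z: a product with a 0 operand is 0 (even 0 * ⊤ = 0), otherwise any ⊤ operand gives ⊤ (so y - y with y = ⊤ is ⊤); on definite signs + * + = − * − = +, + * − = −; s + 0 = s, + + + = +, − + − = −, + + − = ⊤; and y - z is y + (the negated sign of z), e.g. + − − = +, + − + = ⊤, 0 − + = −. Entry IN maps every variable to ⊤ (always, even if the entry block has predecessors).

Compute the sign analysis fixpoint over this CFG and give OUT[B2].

Fixpoint table:
  B0:   IN=(all ⊤)   OUT={f:-; rest ⊤}
  B1:   IN={f:-; rest ⊤}   OUT={f:-; rest ⊤}
  B2:   IN={f:-; rest ⊤}   OUT={b:0, f:+; rest ⊤}
  B3:   IN=(all ⊤)   OUT={a:+; rest ⊤}
  B4:   IN=(all ⊤)   OUT={b:+; rest ⊤}
  B5:   IN=(all ⊤)   OUT=(all ⊤)
  B6:   IN=(all ⊤)   OUT=(all ⊤)

Merge at B2: IN[B2] = OUT[B1] = {a: ⊤, b: ⊤, c: ⊤, d: ⊤, e: ⊤, f: -}
Applying B2's transfer function to that IN value gives OUT[B2] (row B2 above).

Answer: {a: ⊤, b: 0, c: ⊤, d: ⊤, e: ⊤, f: +}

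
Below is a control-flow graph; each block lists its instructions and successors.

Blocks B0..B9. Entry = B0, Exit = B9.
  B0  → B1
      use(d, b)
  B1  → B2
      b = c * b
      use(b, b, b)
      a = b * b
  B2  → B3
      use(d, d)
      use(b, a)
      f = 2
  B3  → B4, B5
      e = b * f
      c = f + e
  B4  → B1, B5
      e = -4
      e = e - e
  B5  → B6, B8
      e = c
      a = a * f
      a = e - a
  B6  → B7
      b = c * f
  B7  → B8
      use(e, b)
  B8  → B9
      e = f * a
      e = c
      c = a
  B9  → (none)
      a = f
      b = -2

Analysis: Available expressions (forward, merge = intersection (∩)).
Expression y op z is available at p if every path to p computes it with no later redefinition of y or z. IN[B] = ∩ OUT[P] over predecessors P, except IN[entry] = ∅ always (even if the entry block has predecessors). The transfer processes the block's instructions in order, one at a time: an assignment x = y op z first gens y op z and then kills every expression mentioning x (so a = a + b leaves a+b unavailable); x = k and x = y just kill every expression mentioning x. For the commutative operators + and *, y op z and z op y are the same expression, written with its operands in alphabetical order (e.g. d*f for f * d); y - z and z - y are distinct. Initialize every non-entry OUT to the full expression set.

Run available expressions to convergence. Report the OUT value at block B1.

Answer: {b*b}

Trace:
Per-block solution:
  B0:  IN={}  OUT={}
  B1:  IN={}  OUT={b*b}
  B2:  IN={b*b}  OUT={b*b}
  B3:  IN={b*b}  OUT={b*b, b*f, e+f}
  B4:  IN={b*b, b*f, e+f}  OUT={b*b, b*f}
  B5:  IN={b*b, b*f}  OUT={b*b, b*f}
  B6:  IN={b*b, b*f}  OUT={c*f}
  B7:  IN={c*f}  OUT={c*f}
  B8:  IN={}  OUT={a*f}
  B9:  IN={a*f}  OUT={}

Merge at B1: IN[B1] = OUT[B0] ∩ OUT[B4] = {}
Applying B1's transfer function to that IN value gives OUT[B1] (row B1 above).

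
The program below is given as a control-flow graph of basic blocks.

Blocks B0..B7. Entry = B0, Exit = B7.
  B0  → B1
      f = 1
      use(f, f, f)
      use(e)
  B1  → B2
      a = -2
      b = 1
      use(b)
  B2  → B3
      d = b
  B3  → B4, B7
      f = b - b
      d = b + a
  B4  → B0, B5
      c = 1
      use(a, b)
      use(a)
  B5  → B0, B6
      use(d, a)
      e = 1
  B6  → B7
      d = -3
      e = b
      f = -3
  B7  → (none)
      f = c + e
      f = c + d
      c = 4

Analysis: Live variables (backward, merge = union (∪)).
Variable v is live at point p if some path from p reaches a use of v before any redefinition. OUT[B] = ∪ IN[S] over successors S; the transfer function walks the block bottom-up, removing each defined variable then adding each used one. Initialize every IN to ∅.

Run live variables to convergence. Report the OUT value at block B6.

Answer: {c, d, e}

Derivation:
Per-block solution:
  B0:  IN={c, e}  OUT={c, e}
  B1:  IN={c, e}  OUT={a, b, c, e}
  B2:  IN={a, b, c, e}  OUT={a, b, c, e}
  B3:  IN={a, b, c, e}  OUT={a, b, c, d, e}
  B4:  IN={a, b, d, e}  OUT={a, b, c, d, e}
  B5:  IN={a, b, c, d}  OUT={b, c, e}
  B6:  IN={b, c}  OUT={c, d, e}
  B7:  IN={c, d, e}  OUT={}

Merge at B6: OUT[B6] = IN[B7] = {c, d, e}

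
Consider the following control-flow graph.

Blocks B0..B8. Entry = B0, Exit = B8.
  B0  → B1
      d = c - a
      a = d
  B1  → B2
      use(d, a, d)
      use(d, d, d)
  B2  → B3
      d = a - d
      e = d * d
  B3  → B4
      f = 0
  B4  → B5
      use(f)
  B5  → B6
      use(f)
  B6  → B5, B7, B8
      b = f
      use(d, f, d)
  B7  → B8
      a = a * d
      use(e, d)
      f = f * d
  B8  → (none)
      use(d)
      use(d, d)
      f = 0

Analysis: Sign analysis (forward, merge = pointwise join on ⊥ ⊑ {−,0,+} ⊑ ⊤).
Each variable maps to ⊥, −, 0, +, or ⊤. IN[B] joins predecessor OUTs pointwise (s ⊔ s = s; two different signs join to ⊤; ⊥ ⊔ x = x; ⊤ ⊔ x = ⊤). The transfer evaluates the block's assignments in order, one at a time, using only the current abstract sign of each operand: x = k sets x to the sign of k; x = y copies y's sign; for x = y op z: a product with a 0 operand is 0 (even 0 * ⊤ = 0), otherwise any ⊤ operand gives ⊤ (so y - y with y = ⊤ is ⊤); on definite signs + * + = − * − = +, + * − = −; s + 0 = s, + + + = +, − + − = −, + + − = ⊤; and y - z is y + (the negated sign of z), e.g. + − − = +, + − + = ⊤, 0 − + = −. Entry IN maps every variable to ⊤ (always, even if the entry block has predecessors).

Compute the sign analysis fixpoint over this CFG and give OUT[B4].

Answer: {a: ⊤, b: ⊤, c: ⊤, d: ⊤, e: ⊤, f: 0}

Derivation:
Per-block solution:
  B0:  IN=(all ⊤)  OUT=(all ⊤)
  B1:  IN=(all ⊤)  OUT=(all ⊤)
  B2:  IN=(all ⊤)  OUT=(all ⊤)
  B3:  IN=(all ⊤)  OUT={f:0; rest ⊤}
  B4:  IN={f:0; rest ⊤}  OUT={f:0; rest ⊤}
  B5:  IN={f:0; rest ⊤}  OUT={f:0; rest ⊤}
  B6:  IN={f:0; rest ⊤}  OUT={b:0, f:0; rest ⊤}
  B7:  IN={b:0, f:0; rest ⊤}  OUT={b:0, f:0; rest ⊤}
  B8:  IN={b:0, f:0; rest ⊤}  OUT={b:0, f:0; rest ⊤}

Merge at B4: IN[B4] = OUT[B3] = {a: ⊤, b: ⊤, c: ⊤, d: ⊤, e: ⊤, f: 0}
Applying B4's transfer function to that IN value gives OUT[B4] (row B4 above).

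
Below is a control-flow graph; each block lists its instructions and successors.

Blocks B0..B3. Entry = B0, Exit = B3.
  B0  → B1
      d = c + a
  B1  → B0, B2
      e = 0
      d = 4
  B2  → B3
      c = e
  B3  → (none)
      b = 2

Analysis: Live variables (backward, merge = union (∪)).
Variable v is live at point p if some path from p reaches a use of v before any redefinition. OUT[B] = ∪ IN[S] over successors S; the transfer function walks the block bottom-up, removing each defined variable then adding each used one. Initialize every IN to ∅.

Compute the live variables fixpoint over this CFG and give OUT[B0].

Per-block solution:
  B0: | IN={a, c} | OUT={a, c}
  B1: | IN={a, c} | OUT={a, c, e}
  B2: | IN={e} | OUT={}
  B3: | IN={} | OUT={}

Merge at B0: OUT[B0] = IN[B1] = {a, c}

Answer: {a, c}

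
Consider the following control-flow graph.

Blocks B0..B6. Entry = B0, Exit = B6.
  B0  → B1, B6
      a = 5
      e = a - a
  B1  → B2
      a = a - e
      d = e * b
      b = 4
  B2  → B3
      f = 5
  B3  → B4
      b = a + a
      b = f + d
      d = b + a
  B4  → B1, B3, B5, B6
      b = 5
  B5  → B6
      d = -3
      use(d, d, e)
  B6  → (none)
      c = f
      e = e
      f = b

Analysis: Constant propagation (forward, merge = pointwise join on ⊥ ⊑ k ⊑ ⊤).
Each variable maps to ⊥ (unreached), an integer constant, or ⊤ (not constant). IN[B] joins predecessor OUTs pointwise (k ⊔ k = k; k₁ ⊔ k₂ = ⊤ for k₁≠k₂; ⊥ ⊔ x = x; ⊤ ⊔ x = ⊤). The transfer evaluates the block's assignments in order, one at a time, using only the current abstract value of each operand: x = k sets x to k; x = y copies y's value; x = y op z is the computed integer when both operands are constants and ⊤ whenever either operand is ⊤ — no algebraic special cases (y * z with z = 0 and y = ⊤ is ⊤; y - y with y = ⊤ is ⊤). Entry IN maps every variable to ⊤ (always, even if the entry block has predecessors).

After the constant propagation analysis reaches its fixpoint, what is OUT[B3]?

Answer: {a: 5, b: ⊤, c: ⊤, d: ⊤, e: 0, f: 5}

Working:
Converged values:
  B0: | IN=(all ⊤) | OUT={a:5, e:0; rest ⊤}
  B1: | IN={a:5, e:0; rest ⊤} | OUT={a:5, b:4, e:0; rest ⊤}
  B2: | IN={a:5, b:4, e:0; rest ⊤} | OUT={a:5, b:4, e:0, f:5; rest ⊤}
  B3: | IN={a:5, e:0, f:5; rest ⊤} | OUT={a:5, e:0, f:5; rest ⊤}
  B4: | IN={a:5, e:0, f:5; rest ⊤} | OUT={a:5, b:5, e:0, f:5; rest ⊤}
  B5: | IN={a:5, b:5, e:0, f:5; rest ⊤} | OUT={a:5, b:5, d:-3, e:0, f:5; rest ⊤}
  B6: | IN={a:5, e:0; rest ⊤} | OUT={a:5, e:0; rest ⊤}

Merge at B3: IN[B3] = OUT[B2] ⊔ OUT[B4] = {a: 5, b: ⊤, c: ⊤, d: ⊤, e: 0, f: 5}
Applying B3's transfer function to that IN value gives OUT[B3] (row B3 above).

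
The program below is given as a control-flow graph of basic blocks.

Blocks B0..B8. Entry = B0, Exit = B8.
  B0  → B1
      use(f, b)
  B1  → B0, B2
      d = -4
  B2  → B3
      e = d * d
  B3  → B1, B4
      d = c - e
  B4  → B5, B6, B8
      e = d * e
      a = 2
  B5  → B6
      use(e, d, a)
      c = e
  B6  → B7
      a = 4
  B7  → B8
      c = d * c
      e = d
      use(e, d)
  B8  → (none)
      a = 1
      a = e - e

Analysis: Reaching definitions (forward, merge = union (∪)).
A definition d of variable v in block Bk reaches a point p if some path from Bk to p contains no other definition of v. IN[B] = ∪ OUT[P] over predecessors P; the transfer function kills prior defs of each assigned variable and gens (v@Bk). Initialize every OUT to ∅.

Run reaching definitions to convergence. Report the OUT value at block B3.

Answer: {d@B3, e@B2}

Derivation:
Converged values:
  B0: | IN={d@B1, e@B2} | OUT={d@B1, e@B2}
  B1: | IN={d@B1, d@B3, e@B2} | OUT={d@B1, e@B2}
  B2: | IN={d@B1, e@B2} | OUT={d@B1, e@B2}
  B3: | IN={d@B1, e@B2} | OUT={d@B3, e@B2}
  B4: | IN={d@B3, e@B2} | OUT={a@B4, d@B3, e@B4}
  B5: | IN={a@B4, d@B3, e@B4} | OUT={a@B4, c@B5, d@B3, e@B4}
  B6: | IN={a@B4, c@B5, d@B3, e@B4} | OUT={a@B6, c@B5, d@B3, e@B4}
  B7: | IN={a@B6, c@B5, d@B3, e@B4} | OUT={a@B6, c@B7, d@B3, e@B7}
  B8: | IN={a@B4, a@B6, c@B7, d@B3, e@B4, e@B7} | OUT={a@B8, c@B7, d@B3, e@B4, e@B7}

Merge at B3: IN[B3] = OUT[B2] = {d@B1, e@B2}
Applying B3's transfer function to that IN value gives OUT[B3] (row B3 above).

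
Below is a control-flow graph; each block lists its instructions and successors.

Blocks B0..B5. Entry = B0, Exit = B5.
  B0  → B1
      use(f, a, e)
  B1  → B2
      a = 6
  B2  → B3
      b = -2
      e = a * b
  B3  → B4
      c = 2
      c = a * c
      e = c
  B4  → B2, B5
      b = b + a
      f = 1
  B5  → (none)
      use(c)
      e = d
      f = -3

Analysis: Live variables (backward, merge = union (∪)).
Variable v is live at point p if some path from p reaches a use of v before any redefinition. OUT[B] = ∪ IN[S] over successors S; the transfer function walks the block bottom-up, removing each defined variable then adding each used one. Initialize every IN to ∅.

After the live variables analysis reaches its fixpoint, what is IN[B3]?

Answer: {a, b, d}

Derivation:
Per-block solution:
  B0: | IN={a, d, e, f} | OUT={d}
  B1: | IN={d} | OUT={a, d}
  B2: | IN={a, d} | OUT={a, b, d}
  B3: | IN={a, b, d} | OUT={a, b, c, d}
  B4: | IN={a, b, c, d} | OUT={a, c, d}
  B5: | IN={c, d} | OUT={}

Merge at B3: OUT[B3] = IN[B4] = {a, b, c, d}
Applying B3's transfer function to that OUT value gives IN[B3] (row B3 above).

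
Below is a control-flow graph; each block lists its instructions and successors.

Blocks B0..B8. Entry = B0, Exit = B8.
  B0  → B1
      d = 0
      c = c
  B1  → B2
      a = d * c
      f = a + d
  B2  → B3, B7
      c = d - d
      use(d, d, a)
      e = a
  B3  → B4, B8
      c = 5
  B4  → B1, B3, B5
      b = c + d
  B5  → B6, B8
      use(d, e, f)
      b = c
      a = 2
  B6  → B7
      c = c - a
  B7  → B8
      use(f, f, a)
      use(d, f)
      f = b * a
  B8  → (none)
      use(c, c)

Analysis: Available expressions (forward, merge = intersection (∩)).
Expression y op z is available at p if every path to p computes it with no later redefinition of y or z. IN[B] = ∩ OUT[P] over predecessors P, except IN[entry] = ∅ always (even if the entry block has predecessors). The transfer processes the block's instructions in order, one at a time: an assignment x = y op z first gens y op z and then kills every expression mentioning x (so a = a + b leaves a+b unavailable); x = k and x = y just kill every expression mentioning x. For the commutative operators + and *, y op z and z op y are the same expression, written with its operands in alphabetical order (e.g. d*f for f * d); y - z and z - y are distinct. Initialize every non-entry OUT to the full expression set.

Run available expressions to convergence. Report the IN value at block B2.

Per-block solution:
  B0:  IN={}  OUT={}
  B1:  IN={}  OUT={a+d, c*d}
  B2:  IN={a+d, c*d}  OUT={a+d, d-d}
  B3:  IN={a+d, d-d}  OUT={a+d, d-d}
  B4:  IN={a+d, d-d}  OUT={a+d, c+d, d-d}
  B5:  IN={a+d, c+d, d-d}  OUT={c+d, d-d}
  B6:  IN={c+d, d-d}  OUT={d-d}
  B7:  IN={d-d}  OUT={a*b, d-d}
  B8:  IN={d-d}  OUT={d-d}

Merge at B2: IN[B2] = OUT[B1] = {a+d, c*d}

Answer: {a+d, c*d}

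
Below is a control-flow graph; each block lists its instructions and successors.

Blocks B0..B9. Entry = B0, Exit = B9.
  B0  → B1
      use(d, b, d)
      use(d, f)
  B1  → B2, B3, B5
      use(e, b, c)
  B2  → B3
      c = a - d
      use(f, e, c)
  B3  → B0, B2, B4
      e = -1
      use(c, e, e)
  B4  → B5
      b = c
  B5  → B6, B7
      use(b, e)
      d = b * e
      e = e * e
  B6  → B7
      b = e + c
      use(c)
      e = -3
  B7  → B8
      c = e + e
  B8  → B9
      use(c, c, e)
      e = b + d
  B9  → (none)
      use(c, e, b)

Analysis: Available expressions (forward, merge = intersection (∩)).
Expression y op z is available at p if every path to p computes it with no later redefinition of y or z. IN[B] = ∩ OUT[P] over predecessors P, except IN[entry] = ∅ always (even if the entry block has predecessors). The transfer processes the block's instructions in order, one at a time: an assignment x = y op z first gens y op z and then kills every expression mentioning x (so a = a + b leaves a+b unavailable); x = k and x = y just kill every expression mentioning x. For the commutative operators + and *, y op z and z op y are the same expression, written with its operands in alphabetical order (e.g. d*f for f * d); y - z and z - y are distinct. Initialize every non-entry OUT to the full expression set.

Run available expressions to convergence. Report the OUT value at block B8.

Answer: {b+d}

Trace:
Fixpoint table:
  B0:  IN={}  OUT={}
  B1:  IN={}  OUT={}
  B2:  IN={}  OUT={a-d}
  B3:  IN={}  OUT={}
  B4:  IN={}  OUT={}
  B5:  IN={}  OUT={}
  B6:  IN={}  OUT={}
  B7:  IN={}  OUT={e+e}
  B8:  IN={e+e}  OUT={b+d}
  B9:  IN={b+d}  OUT={b+d}

Merge at B8: IN[B8] = OUT[B7] = {e+e}
Applying B8's transfer function to that IN value gives OUT[B8] (row B8 above).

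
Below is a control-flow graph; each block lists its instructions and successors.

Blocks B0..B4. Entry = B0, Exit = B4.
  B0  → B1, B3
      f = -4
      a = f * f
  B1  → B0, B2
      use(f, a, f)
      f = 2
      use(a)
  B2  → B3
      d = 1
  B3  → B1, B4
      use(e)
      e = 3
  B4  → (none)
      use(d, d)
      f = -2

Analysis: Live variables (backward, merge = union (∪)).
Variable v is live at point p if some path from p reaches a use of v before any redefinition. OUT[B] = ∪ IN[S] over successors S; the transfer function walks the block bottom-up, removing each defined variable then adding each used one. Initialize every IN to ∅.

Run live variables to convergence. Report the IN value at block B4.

Per-block solution:
  B0:  IN={d, e}  OUT={a, d, e, f}
  B1:  IN={a, d, e, f}  OUT={a, d, e, f}
  B2:  IN={a, e, f}  OUT={a, d, e, f}
  B3:  IN={a, d, e, f}  OUT={a, d, e, f}
  B4:  IN={d}  OUT={}

B4 is the boundary node: OUT[B4] = {}
Applying B4's transfer function to that OUT value gives IN[B4] (row B4 above).

Answer: {d}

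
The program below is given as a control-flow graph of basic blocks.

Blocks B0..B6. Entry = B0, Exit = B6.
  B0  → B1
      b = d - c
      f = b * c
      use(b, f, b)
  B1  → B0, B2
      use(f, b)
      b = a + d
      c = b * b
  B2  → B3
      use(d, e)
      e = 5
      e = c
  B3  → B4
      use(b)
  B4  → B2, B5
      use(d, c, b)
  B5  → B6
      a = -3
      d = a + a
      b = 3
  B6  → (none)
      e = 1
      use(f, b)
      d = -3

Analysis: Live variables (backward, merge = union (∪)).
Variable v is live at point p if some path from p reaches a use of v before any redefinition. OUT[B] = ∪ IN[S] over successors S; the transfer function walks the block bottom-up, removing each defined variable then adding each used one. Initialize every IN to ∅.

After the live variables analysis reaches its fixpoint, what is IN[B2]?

Answer: {b, c, d, e, f}

Working:
Fixpoint table:
  B0:   IN={a, c, d, e}   OUT={a, b, d, e, f}
  B1:   IN={a, b, d, e, f}   OUT={a, b, c, d, e, f}
  B2:   IN={b, c, d, e, f}   OUT={b, c, d, e, f}
  B3:   IN={b, c, d, e, f}   OUT={b, c, d, e, f}
  B4:   IN={b, c, d, e, f}   OUT={b, c, d, e, f}
  B5:   IN={f}   OUT={b, f}
  B6:   IN={b, f}   OUT={}

Merge at B2: OUT[B2] = IN[B3] = {b, c, d, e, f}
Applying B2's transfer function to that OUT value gives IN[B2] (row B2 above).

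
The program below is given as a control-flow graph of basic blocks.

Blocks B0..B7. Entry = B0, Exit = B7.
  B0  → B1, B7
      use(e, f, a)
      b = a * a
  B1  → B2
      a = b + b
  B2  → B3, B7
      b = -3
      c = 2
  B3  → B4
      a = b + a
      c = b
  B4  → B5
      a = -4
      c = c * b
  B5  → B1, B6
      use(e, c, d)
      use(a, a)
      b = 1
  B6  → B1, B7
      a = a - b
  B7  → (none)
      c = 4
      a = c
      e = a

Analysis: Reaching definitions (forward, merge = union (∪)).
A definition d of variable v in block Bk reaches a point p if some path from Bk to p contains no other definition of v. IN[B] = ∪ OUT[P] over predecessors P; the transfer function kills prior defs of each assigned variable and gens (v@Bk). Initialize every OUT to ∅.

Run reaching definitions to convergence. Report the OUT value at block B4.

Answer: {a@B4, b@B2, c@B4}

Derivation:
Fixpoint table:
  B0:  IN={}  OUT={b@B0}
  B1:  IN={a@B4, a@B6, b@B0, b@B5, c@B4}  OUT={a@B1, b@B0, b@B5, c@B4}
  B2:  IN={a@B1, b@B0, b@B5, c@B4}  OUT={a@B1, b@B2, c@B2}
  B3:  IN={a@B1, b@B2, c@B2}  OUT={a@B3, b@B2, c@B3}
  B4:  IN={a@B3, b@B2, c@B3}  OUT={a@B4, b@B2, c@B4}
  B5:  IN={a@B4, b@B2, c@B4}  OUT={a@B4, b@B5, c@B4}
  B6:  IN={a@B4, b@B5, c@B4}  OUT={a@B6, b@B5, c@B4}
  B7:  IN={a@B1, a@B6, b@B0, b@B2, b@B5, c@B2, c@B4}  OUT={a@B7, b@B0, b@B2, b@B5, c@B7, e@B7}

Merge at B4: IN[B4] = OUT[B3] = {a@B3, b@B2, c@B3}
Applying B4's transfer function to that IN value gives OUT[B4] (row B4 above).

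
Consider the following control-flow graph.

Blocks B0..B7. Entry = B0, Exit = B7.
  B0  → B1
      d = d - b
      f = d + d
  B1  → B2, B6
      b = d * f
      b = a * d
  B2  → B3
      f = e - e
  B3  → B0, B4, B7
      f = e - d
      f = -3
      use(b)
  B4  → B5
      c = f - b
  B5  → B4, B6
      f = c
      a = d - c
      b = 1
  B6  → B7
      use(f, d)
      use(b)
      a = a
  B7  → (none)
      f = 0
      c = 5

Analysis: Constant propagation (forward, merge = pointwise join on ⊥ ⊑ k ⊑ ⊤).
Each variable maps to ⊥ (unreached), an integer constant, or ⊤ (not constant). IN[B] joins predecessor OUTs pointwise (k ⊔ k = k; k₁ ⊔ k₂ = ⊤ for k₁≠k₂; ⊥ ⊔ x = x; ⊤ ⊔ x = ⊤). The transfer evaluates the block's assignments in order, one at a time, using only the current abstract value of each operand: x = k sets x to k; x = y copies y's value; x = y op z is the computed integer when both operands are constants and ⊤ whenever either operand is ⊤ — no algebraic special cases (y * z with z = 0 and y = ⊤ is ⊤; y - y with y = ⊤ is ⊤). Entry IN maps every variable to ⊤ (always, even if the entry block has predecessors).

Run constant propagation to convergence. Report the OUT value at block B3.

Per-block solution:
  B0:  IN=(all ⊤)  OUT=(all ⊤)
  B1:  IN=(all ⊤)  OUT=(all ⊤)
  B2:  IN=(all ⊤)  OUT=(all ⊤)
  B3:  IN=(all ⊤)  OUT={f:-3; rest ⊤}
  B4:  IN=(all ⊤)  OUT=(all ⊤)
  B5:  IN=(all ⊤)  OUT={b:1; rest ⊤}
  B6:  IN=(all ⊤)  OUT=(all ⊤)
  B7:  IN=(all ⊤)  OUT={c:5, f:0; rest ⊤}

Merge at B3: IN[B3] = OUT[B2] = {a: ⊤, b: ⊤, c: ⊤, d: ⊤, e: ⊤, f: ⊤}
Applying B3's transfer function to that IN value gives OUT[B3] (row B3 above).

Answer: {a: ⊤, b: ⊤, c: ⊤, d: ⊤, e: ⊤, f: -3}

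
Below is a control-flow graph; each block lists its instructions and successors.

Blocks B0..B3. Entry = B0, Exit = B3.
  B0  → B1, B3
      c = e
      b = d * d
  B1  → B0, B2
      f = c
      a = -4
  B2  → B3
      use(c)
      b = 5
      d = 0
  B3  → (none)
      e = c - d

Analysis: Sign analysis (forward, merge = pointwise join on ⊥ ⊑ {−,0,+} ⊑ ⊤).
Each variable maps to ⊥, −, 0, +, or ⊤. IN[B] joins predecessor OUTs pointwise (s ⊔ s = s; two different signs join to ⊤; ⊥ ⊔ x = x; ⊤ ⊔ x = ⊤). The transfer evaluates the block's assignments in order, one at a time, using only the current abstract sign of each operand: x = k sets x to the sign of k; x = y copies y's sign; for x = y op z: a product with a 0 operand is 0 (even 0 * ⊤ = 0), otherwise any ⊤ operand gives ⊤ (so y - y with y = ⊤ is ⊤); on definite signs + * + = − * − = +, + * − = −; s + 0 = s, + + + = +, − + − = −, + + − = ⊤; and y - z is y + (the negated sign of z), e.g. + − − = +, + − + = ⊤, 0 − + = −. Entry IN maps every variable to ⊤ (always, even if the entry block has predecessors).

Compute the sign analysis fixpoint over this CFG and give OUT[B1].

Answer: {a: -, b: ⊤, c: ⊤, d: ⊤, e: ⊤, f: ⊤}

Working:
Fixpoint table:
  B0:  IN=(all ⊤)  OUT=(all ⊤)
  B1:  IN=(all ⊤)  OUT={a:-; rest ⊤}
  B2:  IN={a:-; rest ⊤}  OUT={a:-, b:+, d:0; rest ⊤}
  B3:  IN=(all ⊤)  OUT=(all ⊤)

Merge at B1: IN[B1] = OUT[B0] = {a: ⊤, b: ⊤, c: ⊤, d: ⊤, e: ⊤, f: ⊤}
Applying B1's transfer function to that IN value gives OUT[B1] (row B1 above).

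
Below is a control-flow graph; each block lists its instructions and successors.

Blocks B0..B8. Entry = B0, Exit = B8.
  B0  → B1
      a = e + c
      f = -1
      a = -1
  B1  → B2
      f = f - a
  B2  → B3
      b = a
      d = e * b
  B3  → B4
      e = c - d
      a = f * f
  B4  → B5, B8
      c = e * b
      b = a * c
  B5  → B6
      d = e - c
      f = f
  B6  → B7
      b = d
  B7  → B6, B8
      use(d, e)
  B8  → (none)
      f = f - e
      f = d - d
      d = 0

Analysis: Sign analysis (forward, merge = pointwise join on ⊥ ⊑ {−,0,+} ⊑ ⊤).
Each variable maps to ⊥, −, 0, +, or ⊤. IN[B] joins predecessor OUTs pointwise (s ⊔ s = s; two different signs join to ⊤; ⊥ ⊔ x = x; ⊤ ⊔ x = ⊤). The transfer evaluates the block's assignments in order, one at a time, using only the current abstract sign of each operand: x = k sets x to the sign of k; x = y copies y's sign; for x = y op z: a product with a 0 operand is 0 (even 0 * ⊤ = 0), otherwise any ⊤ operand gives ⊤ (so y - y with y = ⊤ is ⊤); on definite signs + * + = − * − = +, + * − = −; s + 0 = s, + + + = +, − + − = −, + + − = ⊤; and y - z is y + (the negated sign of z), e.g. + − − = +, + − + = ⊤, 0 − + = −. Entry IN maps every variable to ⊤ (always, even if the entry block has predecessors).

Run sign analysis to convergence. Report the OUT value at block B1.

Fixpoint table:
  B0:   IN=(all ⊤)   OUT={a:-, f:-; rest ⊤}
  B1:   IN={a:-, f:-; rest ⊤}   OUT={a:-; rest ⊤}
  B2:   IN={a:-; rest ⊤}   OUT={a:-, b:-; rest ⊤}
  B3:   IN={a:-, b:-; rest ⊤}   OUT={b:-; rest ⊤}
  B4:   IN={b:-; rest ⊤}   OUT=(all ⊤)
  B5:   IN=(all ⊤)   OUT=(all ⊤)
  B6:   IN=(all ⊤)   OUT=(all ⊤)
  B7:   IN=(all ⊤)   OUT=(all ⊤)
  B8:   IN=(all ⊤)   OUT={d:0; rest ⊤}

Merge at B1: IN[B1] = OUT[B0] = {a: -, b: ⊤, c: ⊤, d: ⊤, e: ⊤, f: -}
Applying B1's transfer function to that IN value gives OUT[B1] (row B1 above).

Answer: {a: -, b: ⊤, c: ⊤, d: ⊤, e: ⊤, f: ⊤}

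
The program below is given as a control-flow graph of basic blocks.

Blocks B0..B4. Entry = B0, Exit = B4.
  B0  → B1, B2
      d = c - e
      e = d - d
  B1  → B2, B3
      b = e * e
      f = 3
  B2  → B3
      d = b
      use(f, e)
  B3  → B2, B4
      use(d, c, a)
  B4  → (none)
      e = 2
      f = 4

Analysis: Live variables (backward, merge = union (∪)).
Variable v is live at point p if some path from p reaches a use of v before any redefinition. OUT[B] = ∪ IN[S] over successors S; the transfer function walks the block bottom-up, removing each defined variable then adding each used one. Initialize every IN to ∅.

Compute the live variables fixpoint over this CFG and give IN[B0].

Answer: {a, b, c, e, f}

Working:
Per-block solution:
  B0:  IN={a, b, c, e, f}  OUT={a, b, c, d, e, f}
  B1:  IN={a, c, d, e}  OUT={a, b, c, d, e, f}
  B2:  IN={a, b, c, e, f}  OUT={a, b, c, d, e, f}
  B3:  IN={a, b, c, d, e, f}  OUT={a, b, c, e, f}
  B4:  IN={}  OUT={}

Merge at B0: OUT[B0] = IN[B1] ⊔ IN[B2] = {a, b, c, d, e, f}
Applying B0's transfer function to that OUT value gives IN[B0] (row B0 above).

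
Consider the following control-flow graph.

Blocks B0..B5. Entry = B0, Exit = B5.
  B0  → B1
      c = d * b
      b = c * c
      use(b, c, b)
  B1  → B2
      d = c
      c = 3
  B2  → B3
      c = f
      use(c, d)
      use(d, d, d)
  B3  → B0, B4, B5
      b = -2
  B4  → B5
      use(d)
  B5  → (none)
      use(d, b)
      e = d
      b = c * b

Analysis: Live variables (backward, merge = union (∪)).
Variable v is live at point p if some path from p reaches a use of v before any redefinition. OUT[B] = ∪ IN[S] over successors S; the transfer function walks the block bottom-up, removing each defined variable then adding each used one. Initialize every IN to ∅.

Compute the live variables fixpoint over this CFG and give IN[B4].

Answer: {b, c, d}

Working:
Converged values:
  B0: | IN={b, d, f} | OUT={c, f}
  B1: | IN={c, f} | OUT={d, f}
  B2: | IN={d, f} | OUT={c, d, f}
  B3: | IN={c, d, f} | OUT={b, c, d, f}
  B4: | IN={b, c, d} | OUT={b, c, d}
  B5: | IN={b, c, d} | OUT={}

Merge at B4: OUT[B4] = IN[B5] = {b, c, d}
Applying B4's transfer function to that OUT value gives IN[B4] (row B4 above).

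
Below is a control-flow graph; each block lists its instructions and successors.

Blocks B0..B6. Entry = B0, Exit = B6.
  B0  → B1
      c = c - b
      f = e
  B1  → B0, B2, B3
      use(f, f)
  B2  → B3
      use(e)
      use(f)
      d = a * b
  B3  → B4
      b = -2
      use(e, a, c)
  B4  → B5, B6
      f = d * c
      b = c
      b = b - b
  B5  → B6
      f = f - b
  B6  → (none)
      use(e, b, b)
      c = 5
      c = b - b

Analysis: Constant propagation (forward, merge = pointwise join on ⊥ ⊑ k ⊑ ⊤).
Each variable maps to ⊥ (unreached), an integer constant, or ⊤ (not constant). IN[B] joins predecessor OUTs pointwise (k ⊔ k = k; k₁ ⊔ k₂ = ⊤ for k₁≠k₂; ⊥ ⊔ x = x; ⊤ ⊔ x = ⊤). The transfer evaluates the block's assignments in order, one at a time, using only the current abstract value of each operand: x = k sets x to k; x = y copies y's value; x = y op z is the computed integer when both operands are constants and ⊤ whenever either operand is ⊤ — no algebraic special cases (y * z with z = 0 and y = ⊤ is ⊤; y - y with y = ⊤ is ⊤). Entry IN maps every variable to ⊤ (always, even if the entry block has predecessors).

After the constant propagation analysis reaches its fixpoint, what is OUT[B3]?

Answer: {a: ⊤, b: -2, c: ⊤, d: ⊤, e: ⊤, f: ⊤}

Working:
Converged values:
  B0: | IN=(all ⊤) | OUT=(all ⊤)
  B1: | IN=(all ⊤) | OUT=(all ⊤)
  B2: | IN=(all ⊤) | OUT=(all ⊤)
  B3: | IN=(all ⊤) | OUT={b:-2; rest ⊤}
  B4: | IN={b:-2; rest ⊤} | OUT=(all ⊤)
  B5: | IN=(all ⊤) | OUT=(all ⊤)
  B6: | IN=(all ⊤) | OUT=(all ⊤)

Merge at B3: IN[B3] = OUT[B1] ⊔ OUT[B2] = {a: ⊤, b: ⊤, c: ⊤, d: ⊤, e: ⊤, f: ⊤}
Applying B3's transfer function to that IN value gives OUT[B3] (row B3 above).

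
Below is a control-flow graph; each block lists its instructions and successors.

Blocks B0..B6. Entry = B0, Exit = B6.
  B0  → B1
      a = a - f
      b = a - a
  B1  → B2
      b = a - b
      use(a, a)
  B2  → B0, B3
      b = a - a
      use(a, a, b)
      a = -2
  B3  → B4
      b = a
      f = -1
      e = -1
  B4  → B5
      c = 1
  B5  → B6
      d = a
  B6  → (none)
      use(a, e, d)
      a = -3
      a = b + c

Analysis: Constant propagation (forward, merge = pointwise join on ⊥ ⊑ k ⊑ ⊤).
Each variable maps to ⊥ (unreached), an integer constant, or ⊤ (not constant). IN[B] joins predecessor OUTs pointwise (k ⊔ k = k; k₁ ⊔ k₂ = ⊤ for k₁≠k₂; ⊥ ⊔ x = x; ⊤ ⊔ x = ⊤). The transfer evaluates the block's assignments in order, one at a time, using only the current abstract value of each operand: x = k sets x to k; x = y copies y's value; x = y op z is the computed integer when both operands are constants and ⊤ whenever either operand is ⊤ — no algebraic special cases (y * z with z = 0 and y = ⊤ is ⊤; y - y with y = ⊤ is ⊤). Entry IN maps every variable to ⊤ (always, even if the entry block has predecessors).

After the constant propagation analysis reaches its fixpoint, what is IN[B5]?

Per-block solution:
  B0:  IN=(all ⊤)  OUT=(all ⊤)
  B1:  IN=(all ⊤)  OUT=(all ⊤)
  B2:  IN=(all ⊤)  OUT={a:-2; rest ⊤}
  B3:  IN={a:-2; rest ⊤}  OUT={a:-2, b:-2, e:-1, f:-1; rest ⊤}
  B4:  IN={a:-2, b:-2, e:-1, f:-1; rest ⊤}  OUT={a:-2, b:-2, c:1, e:-1, f:-1; rest ⊤}
  B5:  IN={a:-2, b:-2, c:1, e:-1, f:-1; rest ⊤}  OUT={a:-2, b:-2, c:1, d:-2, e:-1, f:-1; rest ⊤}
  B6:  IN={a:-2, b:-2, c:1, d:-2, e:-1, f:-1; rest ⊤}  OUT={a:-1, b:-2, c:1, d:-2, e:-1, f:-1; rest ⊤}

Merge at B5: IN[B5] = OUT[B4] = {a: -2, b: -2, c: 1, d: ⊤, e: -1, f: -1}

Answer: {a: -2, b: -2, c: 1, d: ⊤, e: -1, f: -1}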